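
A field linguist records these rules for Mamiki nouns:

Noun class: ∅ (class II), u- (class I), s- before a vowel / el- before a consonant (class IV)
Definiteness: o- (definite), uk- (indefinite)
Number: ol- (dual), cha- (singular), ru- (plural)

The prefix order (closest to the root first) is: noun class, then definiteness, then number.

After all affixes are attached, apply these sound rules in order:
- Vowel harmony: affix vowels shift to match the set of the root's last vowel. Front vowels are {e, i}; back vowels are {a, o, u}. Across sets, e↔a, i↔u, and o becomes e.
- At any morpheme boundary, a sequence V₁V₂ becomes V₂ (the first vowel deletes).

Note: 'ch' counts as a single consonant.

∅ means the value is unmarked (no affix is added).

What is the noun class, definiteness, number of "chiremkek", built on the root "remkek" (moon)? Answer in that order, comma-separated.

class I, definite, singular

Segment: cha-o-u-remkek.
noun class: u- → class I.
definiteness: o- → definite.
number: cha- → singular.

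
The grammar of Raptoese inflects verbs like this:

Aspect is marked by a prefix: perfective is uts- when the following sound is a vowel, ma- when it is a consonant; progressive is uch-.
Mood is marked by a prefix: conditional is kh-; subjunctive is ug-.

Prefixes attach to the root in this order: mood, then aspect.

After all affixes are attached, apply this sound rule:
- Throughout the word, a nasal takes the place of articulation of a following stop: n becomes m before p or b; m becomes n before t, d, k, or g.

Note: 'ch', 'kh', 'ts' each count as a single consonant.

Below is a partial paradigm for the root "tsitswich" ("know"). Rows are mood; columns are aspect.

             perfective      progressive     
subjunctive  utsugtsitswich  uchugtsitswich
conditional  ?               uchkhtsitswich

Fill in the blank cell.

Attach mood conditional kh- → khtsitswich.
Attach aspect perfective ma- (before consonant 'kh') → makhtsitswich.
Nasal assimilation: no change.

makhtsitswich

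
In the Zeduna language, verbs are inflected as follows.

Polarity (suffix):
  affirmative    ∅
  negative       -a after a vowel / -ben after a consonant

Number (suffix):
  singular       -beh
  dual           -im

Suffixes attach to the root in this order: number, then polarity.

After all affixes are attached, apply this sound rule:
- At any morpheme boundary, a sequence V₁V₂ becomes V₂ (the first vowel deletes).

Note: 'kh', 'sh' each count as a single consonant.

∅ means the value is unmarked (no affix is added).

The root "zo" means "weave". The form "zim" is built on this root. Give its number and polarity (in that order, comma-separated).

Segment: zo-im.
number: -im → dual.
polarity: ∅ → affirmative.

dual, affirmative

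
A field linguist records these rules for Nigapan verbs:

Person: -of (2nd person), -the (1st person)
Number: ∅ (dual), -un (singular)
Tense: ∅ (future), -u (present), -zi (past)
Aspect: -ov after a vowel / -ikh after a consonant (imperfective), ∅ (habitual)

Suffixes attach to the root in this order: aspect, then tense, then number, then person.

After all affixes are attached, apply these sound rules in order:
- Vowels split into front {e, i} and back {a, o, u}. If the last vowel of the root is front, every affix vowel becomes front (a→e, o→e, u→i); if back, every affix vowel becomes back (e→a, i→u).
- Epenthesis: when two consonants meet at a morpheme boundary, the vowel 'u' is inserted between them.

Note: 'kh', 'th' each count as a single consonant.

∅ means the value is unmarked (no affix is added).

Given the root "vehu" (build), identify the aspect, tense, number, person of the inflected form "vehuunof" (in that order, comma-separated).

Segment: vehu-un-of.
aspect: ∅ → habitual.
tense: ∅ → future.
number: -un → singular.
person: -of → 2nd person.

habitual, future, singular, 2nd person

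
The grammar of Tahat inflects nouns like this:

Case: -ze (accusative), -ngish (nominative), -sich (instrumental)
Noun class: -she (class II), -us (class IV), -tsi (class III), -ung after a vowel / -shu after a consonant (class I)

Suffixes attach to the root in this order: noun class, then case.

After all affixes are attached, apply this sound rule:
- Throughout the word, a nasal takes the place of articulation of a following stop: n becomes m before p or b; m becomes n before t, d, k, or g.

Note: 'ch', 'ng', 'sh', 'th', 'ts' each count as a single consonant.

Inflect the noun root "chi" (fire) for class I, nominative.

Attach noun class class I -ung (after vowel 'i') → chiung.
Attach case nominative -ngish → chiungngish.
Nasal assimilation: no change.

chiungngish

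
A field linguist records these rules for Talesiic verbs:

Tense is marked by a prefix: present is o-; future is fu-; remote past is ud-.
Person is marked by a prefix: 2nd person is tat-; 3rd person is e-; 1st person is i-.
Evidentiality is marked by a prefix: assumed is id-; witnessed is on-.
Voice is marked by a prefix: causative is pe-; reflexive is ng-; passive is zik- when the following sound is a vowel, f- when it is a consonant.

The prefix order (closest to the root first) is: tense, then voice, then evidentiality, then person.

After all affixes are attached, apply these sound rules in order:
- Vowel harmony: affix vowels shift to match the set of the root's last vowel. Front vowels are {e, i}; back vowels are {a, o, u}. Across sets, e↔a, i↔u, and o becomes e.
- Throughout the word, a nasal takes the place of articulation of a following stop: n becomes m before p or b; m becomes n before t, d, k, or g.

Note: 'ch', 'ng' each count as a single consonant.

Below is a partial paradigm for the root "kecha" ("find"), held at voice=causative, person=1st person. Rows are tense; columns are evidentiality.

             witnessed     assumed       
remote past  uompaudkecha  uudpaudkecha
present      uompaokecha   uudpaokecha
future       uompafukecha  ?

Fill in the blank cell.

Attach tense future fu- → fukecha.
Attach voice causative pe- → pefukecha.
Attach evidentiality assumed id- → idpefukecha.
Attach person 1st person i- → iidpefukecha.
Apply vowel harmony: iidpefukecha → uudpafukecha.
Nasal assimilation: no change.

uudpafukecha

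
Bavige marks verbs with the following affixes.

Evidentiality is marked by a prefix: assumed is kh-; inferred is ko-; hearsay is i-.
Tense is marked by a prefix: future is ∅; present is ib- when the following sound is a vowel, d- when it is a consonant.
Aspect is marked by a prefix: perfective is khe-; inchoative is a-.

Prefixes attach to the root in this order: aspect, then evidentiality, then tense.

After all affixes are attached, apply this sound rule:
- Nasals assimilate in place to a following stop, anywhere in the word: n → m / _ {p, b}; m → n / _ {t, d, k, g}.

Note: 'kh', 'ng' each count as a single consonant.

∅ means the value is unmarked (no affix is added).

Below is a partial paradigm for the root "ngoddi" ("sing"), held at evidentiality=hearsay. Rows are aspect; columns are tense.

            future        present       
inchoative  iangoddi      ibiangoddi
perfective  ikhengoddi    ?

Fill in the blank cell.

Attach aspect perfective khe- → khengoddi.
Attach evidentiality hearsay i- → ikhengoddi.
Attach tense present ib- (before vowel 'i') → ibikhengoddi.
Nasal assimilation: no change.

ibikhengoddi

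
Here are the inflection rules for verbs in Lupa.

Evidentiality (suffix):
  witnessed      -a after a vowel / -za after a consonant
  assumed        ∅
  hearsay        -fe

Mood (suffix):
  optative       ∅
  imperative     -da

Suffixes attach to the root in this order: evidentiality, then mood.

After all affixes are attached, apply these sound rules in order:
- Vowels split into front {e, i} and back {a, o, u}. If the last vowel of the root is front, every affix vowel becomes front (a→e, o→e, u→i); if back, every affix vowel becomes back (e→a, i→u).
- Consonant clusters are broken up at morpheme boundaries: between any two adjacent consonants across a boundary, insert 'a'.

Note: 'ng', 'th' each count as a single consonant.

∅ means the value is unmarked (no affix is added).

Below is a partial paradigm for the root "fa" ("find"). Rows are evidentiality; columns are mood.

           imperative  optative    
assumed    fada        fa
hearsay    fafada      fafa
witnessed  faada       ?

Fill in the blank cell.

Attach evidentiality witnessed -a (after vowel 'a') → faa.
mood = optative: zero marking, form stays faa.
Vowel harmony: no change.
Epenthesis: no change.

faa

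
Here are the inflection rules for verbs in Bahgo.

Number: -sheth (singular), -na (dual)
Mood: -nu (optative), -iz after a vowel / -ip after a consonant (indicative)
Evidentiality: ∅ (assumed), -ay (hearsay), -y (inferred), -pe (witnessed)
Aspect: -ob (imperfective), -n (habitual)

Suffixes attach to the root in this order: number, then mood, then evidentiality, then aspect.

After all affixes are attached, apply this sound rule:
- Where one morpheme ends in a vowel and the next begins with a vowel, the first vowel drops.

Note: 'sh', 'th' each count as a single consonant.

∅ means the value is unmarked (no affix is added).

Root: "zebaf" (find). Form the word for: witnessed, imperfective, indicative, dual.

Attach number dual -na → zebafna.
Attach mood indicative -iz (after vowel 'a') → zebafnaiz.
Attach evidentiality witnessed -pe → zebafnaizpe.
Attach aspect imperfective -ob → zebafnaizpeob.
Apply vowel deletion: zebafnaizpeob → zebafnizpob.

zebafnizpob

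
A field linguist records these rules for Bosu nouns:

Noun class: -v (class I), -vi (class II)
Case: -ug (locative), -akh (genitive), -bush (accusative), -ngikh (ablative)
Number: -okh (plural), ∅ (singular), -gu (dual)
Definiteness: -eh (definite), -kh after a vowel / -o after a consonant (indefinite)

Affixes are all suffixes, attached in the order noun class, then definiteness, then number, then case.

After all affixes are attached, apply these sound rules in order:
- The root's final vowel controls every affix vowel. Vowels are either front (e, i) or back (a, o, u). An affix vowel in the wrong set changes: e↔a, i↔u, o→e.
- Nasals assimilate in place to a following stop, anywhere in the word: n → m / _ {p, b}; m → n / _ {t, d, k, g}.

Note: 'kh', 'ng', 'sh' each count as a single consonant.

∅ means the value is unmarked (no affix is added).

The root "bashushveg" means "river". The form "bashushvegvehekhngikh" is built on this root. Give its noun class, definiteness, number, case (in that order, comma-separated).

Segment: bashushveg-v-eh-okh-ngikh.
noun class: -v → class I.
definiteness: -eh → definite.
number: -okh → plural.
case: -ngikh → ablative.

class I, definite, plural, ablative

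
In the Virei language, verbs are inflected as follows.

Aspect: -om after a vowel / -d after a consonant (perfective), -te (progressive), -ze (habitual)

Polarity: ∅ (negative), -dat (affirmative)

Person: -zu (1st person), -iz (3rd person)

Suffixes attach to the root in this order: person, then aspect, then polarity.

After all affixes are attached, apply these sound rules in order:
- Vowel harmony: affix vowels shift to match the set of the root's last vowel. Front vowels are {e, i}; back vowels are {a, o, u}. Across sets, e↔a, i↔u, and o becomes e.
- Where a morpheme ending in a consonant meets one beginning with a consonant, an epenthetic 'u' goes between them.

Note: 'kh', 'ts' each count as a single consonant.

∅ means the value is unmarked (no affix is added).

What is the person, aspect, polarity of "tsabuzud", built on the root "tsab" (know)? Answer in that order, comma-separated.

3rd person, perfective, negative

Segment: tsab-iz-d.
person: -iz → 3rd person.
aspect: -om/d → perfective.
polarity: ∅ → negative.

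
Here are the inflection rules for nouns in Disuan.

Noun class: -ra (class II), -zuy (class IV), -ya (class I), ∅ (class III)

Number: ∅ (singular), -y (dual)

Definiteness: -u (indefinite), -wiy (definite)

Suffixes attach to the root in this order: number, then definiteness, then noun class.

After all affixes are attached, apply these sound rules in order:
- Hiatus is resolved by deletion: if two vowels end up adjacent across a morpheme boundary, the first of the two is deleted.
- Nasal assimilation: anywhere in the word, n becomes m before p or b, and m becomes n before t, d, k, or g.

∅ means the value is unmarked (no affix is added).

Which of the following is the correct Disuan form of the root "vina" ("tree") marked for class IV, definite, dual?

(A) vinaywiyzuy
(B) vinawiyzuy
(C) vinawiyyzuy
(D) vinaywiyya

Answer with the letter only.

A

Attach number dual -y → vinay.
Attach definiteness definite -wiy → vinaywiy.
Attach noun class class IV -zuy → vinaywiyzuy.
Vowel deletion: no change.
Nasal assimilation: no change.
So the correct form is vinaywiyzuy, option (A).
(C) vinawiyyzuy is wrong: it has the affixes in the wrong order.
(D) vinaywiyya is wrong: it uses class I instead of class IV for noun class.
(B) vinawiyzuy is wrong: it uses singular instead of dual for number.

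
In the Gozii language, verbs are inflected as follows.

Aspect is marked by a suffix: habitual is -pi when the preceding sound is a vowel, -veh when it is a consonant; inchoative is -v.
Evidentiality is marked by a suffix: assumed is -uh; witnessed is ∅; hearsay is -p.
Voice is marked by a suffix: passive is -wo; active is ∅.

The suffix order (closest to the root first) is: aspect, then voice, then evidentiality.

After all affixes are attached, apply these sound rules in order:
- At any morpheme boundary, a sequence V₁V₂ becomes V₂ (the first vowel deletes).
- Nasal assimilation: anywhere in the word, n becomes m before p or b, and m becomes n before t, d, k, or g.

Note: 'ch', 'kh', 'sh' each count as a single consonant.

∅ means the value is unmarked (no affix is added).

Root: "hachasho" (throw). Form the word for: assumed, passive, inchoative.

Attach aspect inchoative -v → hachashov.
Attach voice passive -wo → hachashovwo.
Attach evidentiality assumed -uh → hachashovwouh.
Apply vowel deletion: hachashovwouh → hachashovwuh.
Nasal assimilation: no change.

hachashovwuh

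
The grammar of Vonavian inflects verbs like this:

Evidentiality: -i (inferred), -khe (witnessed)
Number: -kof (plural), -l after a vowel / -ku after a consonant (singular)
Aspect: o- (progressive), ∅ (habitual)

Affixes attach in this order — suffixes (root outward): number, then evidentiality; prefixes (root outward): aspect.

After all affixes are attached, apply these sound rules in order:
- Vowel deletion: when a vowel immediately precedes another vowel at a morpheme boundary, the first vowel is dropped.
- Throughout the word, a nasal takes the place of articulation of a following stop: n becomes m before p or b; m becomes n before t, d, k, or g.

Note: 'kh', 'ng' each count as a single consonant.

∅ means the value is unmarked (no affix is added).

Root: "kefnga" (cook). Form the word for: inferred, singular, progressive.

Attach aspect progressive o- → okefnga.
Attach number singular -l (after vowel 'a') → okefngal.
Attach evidentiality inferred -i → okefngali.
Vowel deletion: no change.
Nasal assimilation: no change.

okefngali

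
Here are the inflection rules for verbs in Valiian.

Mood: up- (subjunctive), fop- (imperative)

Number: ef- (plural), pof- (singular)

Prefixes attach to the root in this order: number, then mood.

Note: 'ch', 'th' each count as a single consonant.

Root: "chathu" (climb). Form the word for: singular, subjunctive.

Attach number singular pof- → pofchathu.
Attach mood subjunctive up- → uppofchathu.

uppofchathu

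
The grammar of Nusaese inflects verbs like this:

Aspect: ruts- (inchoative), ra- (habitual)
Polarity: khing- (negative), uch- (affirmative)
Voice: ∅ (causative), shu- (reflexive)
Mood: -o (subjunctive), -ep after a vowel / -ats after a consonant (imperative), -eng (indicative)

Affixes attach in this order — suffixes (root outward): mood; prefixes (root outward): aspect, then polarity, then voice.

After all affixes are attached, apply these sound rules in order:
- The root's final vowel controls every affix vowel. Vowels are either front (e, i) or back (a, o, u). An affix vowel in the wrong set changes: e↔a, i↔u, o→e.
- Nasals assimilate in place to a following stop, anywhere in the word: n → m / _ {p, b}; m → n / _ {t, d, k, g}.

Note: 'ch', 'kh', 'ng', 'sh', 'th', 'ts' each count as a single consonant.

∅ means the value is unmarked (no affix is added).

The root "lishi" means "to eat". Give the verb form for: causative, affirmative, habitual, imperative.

Attach mood imperative -ep (after vowel 'i') → lishiep.
Attach aspect habitual ra- → ralishiep.
Attach polarity affirmative uch- → uchralishiep.
voice = causative: zero marking, form stays uchralishiep.
Apply vowel harmony: uchralishiep → ichrelishiep.
Nasal assimilation: no change.

ichrelishiep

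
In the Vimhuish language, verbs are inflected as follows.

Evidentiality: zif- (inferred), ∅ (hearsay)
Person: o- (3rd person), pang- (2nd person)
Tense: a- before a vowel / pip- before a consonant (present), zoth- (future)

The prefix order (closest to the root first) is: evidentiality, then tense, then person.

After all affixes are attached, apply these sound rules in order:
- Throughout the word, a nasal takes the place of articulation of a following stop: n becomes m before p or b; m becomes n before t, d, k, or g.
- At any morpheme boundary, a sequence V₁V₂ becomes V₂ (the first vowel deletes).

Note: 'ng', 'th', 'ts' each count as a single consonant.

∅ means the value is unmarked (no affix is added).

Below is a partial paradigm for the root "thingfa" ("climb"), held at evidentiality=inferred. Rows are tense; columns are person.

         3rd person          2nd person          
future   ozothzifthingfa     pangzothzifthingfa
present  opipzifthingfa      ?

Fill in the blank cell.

Attach evidentiality inferred zif- → zifthingfa.
Attach tense present pip- (before consonant 'z') → pipzifthingfa.
Attach person 2nd person pang- → pangpipzifthingfa.
Nasal assimilation: no change.
Vowel deletion: no change.

pangpipzifthingfa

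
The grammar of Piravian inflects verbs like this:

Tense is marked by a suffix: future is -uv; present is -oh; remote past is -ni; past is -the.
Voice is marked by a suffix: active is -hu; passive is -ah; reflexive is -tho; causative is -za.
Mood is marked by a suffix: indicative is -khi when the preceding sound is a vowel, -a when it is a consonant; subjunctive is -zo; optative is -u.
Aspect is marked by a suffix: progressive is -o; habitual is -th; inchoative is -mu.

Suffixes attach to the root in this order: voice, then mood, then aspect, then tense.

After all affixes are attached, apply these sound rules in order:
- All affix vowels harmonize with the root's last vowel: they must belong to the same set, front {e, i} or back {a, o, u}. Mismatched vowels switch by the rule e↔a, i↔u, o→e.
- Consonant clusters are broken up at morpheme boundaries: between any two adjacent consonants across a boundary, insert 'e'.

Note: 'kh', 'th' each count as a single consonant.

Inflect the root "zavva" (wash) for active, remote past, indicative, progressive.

zavvahukhuonu

Attach voice active -hu → zavvahu.
Attach mood indicative -khi (after vowel 'u') → zavvahukhi.
Attach aspect progressive -o → zavvahukhio.
Attach tense remote past -ni → zavvahukhioni.
Apply vowel harmony: zavvahukhioni → zavvahukhuonu.
Epenthesis: no change.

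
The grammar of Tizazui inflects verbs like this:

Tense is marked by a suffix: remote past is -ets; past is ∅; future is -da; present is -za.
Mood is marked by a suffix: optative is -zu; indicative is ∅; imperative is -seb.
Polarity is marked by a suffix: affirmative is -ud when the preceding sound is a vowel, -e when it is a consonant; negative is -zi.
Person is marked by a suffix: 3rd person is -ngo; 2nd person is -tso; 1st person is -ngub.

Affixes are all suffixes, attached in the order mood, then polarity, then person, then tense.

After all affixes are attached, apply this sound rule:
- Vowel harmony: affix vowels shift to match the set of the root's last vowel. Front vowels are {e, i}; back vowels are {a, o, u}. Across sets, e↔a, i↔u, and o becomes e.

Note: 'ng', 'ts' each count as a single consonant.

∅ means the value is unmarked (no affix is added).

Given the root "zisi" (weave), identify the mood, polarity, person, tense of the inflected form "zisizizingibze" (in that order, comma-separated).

Segment: zisi-zu-zi-ngub-za.
mood: -zu → optative.
polarity: -zi → negative.
person: -ngub → 1st person.
tense: -za → present.

optative, negative, 1st person, present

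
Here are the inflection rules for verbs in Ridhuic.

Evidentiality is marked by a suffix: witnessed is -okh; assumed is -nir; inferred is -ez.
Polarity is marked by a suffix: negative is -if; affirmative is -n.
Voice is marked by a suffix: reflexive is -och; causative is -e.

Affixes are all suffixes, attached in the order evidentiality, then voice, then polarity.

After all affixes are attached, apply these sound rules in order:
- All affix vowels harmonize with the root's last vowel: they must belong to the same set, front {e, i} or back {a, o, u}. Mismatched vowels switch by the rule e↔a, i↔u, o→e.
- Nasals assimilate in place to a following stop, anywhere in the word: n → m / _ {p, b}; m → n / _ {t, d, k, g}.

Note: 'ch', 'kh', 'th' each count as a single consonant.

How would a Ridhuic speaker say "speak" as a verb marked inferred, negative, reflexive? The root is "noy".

Attach evidentiality inferred -ez → noyez.
Attach voice reflexive -och → noyezoch.
Attach polarity negative -if → noyezochif.
Apply vowel harmony: noyezochif → noyazochuf.
Nasal assimilation: no change.

noyazochuf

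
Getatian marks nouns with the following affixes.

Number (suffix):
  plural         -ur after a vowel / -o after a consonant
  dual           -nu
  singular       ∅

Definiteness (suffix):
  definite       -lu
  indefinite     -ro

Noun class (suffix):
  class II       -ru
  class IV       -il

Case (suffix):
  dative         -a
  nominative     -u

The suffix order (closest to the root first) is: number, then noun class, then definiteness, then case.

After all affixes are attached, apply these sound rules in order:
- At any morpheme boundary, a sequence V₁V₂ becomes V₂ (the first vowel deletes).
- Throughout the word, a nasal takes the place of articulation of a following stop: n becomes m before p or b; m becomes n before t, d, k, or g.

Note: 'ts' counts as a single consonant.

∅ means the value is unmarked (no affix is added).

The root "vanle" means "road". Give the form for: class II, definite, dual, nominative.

vanlenurulu

Attach number dual -nu → vanlenu.
Attach noun class class II -ru → vanlenuru.
Attach definiteness definite -lu → vanlenurulu.
Attach case nominative -u → vanlenuruluu.
Apply vowel deletion: vanlenuruluu → vanlenurulu.
Nasal assimilation: no change.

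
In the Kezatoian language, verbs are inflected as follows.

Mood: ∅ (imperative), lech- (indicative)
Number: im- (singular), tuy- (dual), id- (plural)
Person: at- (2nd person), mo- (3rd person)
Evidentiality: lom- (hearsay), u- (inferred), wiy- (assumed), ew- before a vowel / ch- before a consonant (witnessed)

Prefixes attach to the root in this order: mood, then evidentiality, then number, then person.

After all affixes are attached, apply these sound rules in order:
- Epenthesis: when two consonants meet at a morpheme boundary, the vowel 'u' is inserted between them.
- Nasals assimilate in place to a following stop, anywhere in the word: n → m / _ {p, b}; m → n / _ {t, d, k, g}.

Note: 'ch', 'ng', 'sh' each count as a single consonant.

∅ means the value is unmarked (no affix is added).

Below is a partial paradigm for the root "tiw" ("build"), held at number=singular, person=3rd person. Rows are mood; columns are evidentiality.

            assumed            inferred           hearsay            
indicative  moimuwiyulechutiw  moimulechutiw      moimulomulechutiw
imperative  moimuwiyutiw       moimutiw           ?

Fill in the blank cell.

mood = imperative: zero marking, form stays tiw.
Attach evidentiality hearsay lom- → lomtiw.
Attach number singular im- → imlomtiw.
Attach person 3rd person mo- → moimlomtiw.
Apply epenthesis: moimlomtiw → moimulomutiw.
Nasal assimilation: no change.

moimulomutiw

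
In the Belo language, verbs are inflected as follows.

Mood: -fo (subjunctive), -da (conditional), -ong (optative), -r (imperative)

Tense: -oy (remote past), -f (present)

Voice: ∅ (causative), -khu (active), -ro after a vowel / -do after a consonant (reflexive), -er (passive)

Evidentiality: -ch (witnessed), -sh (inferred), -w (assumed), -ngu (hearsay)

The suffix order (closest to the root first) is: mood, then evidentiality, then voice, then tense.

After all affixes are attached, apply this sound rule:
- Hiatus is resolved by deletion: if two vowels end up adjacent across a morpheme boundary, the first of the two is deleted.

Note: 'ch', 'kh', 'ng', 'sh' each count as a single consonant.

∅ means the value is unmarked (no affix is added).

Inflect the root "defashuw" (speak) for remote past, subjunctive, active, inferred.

defashuwfoshkhoy

Attach mood subjunctive -fo → defashuwfo.
Attach evidentiality inferred -sh → defashuwfosh.
Attach voice active -khu → defashuwfoshkhu.
Attach tense remote past -oy → defashuwfoshkhuoy.
Apply vowel deletion: defashuwfoshkhuoy → defashuwfoshkhoy.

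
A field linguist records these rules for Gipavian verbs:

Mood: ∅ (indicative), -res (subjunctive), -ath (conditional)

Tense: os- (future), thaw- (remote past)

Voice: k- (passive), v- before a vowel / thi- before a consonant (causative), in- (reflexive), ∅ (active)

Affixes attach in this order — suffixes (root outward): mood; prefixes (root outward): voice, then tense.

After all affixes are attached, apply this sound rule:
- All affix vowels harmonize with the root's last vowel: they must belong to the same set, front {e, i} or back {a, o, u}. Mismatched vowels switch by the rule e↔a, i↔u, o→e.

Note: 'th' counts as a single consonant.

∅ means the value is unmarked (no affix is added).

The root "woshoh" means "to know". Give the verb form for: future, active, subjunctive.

voice = active: zero marking, form stays woshoh.
Attach mood subjunctive -res → woshohres.
Attach tense future os- → oswoshohres.
Apply vowel harmony: oswoshohres → oswoshohras.

oswoshohras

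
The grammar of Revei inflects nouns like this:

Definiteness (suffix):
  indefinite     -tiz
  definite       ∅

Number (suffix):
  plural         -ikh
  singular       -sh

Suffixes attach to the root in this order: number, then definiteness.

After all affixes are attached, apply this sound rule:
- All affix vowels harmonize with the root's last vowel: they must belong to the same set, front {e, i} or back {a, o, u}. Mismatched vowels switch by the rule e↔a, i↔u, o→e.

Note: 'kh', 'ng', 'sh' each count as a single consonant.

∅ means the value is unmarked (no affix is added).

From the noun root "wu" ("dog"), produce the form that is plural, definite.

Attach number plural -ikh → wuikh.
definiteness = definite: zero marking, form stays wuikh.
Apply vowel harmony: wuikh → wuukh.

wuukh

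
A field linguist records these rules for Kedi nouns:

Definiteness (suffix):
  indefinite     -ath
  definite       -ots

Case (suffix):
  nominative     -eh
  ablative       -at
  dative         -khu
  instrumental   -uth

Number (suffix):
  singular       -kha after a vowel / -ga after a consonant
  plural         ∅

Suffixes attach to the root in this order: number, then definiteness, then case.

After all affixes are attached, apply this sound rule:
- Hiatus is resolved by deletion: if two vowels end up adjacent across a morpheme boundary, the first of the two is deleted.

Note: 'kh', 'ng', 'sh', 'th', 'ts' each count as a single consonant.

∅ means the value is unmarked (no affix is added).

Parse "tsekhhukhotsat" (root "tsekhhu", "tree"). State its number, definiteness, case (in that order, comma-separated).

Segment: tsekhhu-kha-ots-at.
number: -kha/ga → singular.
definiteness: -ots → definite.
case: -at → ablative.

singular, definite, ablative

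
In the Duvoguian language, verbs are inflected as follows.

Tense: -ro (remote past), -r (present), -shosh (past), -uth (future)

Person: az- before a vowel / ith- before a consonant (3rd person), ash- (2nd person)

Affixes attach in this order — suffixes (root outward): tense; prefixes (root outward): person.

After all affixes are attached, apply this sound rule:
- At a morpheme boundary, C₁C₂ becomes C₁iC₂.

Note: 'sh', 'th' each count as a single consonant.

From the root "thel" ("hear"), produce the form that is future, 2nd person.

Attach person 2nd person ash- → ashthel.
Attach tense future -uth → ashtheluth.
Apply epenthesis: ashtheluth → ashitheluth.

ashitheluth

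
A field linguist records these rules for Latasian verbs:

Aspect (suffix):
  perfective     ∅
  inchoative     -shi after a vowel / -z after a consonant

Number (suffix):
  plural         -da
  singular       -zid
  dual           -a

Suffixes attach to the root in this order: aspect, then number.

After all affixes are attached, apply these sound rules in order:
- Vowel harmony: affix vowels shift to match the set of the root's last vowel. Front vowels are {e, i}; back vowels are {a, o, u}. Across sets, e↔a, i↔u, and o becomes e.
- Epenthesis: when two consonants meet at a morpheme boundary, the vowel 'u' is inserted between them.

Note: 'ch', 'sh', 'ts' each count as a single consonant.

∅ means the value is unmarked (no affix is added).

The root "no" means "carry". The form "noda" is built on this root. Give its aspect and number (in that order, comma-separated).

Segment: no-da.
aspect: ∅ → perfective.
number: -da → plural.

perfective, plural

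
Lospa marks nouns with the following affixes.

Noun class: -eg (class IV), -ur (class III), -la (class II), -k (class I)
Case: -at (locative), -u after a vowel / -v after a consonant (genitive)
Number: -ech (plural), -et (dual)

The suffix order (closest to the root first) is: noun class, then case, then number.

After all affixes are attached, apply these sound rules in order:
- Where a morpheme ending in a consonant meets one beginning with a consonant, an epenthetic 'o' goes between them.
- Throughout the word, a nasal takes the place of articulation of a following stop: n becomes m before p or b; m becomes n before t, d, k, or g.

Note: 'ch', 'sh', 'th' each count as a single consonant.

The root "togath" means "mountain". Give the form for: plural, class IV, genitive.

Attach noun class class IV -eg → togatheg.
Attach case genitive -v (after consonant 'g') → togathegv.
Attach number plural -ech → togathegvech.
Apply epenthesis: togathegvech → togathegovech.
Nasal assimilation: no change.

togathegovech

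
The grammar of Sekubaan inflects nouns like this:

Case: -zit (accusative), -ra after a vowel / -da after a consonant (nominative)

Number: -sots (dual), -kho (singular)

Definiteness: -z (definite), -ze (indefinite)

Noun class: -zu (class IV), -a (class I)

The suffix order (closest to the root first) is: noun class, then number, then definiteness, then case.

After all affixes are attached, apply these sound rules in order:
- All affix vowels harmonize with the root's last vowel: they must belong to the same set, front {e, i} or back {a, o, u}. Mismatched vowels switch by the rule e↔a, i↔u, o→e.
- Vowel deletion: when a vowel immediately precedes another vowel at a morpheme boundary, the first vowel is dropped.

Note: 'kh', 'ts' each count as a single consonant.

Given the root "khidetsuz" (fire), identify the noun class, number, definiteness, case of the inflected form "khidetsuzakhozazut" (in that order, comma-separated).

Segment: khidetsuz-a-kho-ze-zit.
noun class: -a → class I.
number: -kho → singular.
definiteness: -ze → indefinite.
case: -zit → accusative.

class I, singular, indefinite, accusative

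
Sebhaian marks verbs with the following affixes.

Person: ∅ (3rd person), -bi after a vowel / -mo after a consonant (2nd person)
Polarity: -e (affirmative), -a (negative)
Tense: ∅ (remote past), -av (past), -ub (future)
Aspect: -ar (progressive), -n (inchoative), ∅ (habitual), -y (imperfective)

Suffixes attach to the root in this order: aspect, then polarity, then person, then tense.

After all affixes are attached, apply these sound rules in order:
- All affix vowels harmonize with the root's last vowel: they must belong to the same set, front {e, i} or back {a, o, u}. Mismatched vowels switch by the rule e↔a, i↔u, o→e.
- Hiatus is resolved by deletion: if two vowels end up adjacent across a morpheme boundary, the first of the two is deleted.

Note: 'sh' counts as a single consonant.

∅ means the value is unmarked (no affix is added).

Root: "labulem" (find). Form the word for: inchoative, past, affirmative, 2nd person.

labulemnebev

Attach aspect inchoative -n → labulemn.
Attach polarity affirmative -e → labulemne.
Attach person 2nd person -bi (after vowel 'e') → labulemnebi.
Attach tense past -av → labulemnebiav.
Apply vowel harmony: labulemnebiav → labulemnebiev.
Apply vowel deletion: labulemnebiev → labulemnebev.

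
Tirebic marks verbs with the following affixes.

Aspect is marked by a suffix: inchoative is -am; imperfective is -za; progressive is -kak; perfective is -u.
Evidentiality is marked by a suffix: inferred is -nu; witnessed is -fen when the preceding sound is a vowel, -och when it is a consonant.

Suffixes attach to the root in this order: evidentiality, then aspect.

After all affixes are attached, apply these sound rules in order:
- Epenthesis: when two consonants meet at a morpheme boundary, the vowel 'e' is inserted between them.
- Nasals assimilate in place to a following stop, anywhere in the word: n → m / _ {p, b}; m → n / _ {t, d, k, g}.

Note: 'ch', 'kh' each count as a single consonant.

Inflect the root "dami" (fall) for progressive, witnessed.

Attach evidentiality witnessed -fen (after vowel 'i') → damifen.
Attach aspect progressive -kak → damifenkak.
Apply epenthesis: damifenkak → damifenekak.
Nasal assimilation: no change.

damifenekak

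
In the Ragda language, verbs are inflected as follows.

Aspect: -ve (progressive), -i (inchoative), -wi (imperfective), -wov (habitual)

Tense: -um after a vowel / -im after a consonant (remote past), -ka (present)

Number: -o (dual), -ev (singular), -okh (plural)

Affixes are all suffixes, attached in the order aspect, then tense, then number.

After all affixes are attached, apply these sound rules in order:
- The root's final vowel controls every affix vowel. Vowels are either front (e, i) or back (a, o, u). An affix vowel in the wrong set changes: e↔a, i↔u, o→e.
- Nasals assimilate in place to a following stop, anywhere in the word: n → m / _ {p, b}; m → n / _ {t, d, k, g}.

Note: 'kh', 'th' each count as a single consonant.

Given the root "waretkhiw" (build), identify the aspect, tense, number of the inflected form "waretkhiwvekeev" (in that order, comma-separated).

Segment: waretkhiw-ve-ka-ev.
aspect: -ve → progressive.
tense: -ka → present.
number: -ev → singular.

progressive, present, singular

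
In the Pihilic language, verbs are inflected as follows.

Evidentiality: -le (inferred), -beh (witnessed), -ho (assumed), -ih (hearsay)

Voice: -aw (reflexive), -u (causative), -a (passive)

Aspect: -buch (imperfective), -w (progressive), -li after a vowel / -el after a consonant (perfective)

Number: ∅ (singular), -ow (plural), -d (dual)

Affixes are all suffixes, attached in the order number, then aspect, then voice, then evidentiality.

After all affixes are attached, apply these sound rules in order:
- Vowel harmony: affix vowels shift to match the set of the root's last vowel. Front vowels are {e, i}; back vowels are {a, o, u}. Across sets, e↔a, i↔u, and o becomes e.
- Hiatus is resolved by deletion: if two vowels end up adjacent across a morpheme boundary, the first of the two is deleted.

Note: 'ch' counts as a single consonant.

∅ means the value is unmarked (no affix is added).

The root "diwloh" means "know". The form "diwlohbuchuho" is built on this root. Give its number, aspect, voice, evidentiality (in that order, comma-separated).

Segment: diwloh-buch-u-ho.
number: ∅ → singular.
aspect: -buch → imperfective.
voice: -u → causative.
evidentiality: -ho → assumed.

singular, imperfective, causative, assumed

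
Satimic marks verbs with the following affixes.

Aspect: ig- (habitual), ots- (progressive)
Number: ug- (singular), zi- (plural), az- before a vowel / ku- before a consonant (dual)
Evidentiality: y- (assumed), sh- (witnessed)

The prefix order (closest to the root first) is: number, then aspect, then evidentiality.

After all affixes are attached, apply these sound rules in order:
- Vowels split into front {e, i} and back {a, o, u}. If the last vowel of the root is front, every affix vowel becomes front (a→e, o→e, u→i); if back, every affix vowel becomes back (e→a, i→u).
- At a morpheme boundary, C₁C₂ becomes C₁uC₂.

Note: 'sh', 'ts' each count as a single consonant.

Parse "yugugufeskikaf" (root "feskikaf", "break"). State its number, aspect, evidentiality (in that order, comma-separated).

singular, habitual, assumed

Segment: y-ig-ug-feskikaf.
number: ug- → singular.
aspect: ig- → habitual.
evidentiality: y- → assumed.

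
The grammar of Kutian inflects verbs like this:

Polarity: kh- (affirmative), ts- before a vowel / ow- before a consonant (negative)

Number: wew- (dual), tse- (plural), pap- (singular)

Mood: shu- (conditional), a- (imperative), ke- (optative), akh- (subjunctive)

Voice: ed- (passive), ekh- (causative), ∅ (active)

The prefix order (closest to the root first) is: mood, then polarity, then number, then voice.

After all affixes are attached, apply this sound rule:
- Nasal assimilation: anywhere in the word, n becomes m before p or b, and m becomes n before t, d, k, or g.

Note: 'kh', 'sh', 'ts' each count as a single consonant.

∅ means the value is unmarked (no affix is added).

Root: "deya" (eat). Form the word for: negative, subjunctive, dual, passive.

edwewtsakhdeya

Attach mood subjunctive akh- → akhdeya.
Attach polarity negative ts- (before vowel 'a') → tsakhdeya.
Attach number dual wew- → wewtsakhdeya.
Attach voice passive ed- → edwewtsakhdeya.
Nasal assimilation: no change.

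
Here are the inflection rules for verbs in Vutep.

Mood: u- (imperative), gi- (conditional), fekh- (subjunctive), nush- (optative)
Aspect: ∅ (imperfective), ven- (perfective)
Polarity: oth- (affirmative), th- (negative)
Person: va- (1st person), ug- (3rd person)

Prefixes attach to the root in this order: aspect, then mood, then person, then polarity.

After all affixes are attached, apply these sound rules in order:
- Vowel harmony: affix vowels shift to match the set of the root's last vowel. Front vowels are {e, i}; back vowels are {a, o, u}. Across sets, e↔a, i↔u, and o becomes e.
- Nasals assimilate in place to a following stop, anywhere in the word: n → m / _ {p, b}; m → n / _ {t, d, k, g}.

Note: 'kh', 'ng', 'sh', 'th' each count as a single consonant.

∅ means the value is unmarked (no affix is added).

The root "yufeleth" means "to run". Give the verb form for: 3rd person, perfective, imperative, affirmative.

ethigivenyufeleth

Attach aspect perfective ven- → venyufeleth.
Attach mood imperative u- → uvenyufeleth.
Attach person 3rd person ug- → uguvenyufeleth.
Attach polarity affirmative oth- → othuguvenyufeleth.
Apply vowel harmony: othuguvenyufeleth → ethigivenyufeleth.
Nasal assimilation: no change.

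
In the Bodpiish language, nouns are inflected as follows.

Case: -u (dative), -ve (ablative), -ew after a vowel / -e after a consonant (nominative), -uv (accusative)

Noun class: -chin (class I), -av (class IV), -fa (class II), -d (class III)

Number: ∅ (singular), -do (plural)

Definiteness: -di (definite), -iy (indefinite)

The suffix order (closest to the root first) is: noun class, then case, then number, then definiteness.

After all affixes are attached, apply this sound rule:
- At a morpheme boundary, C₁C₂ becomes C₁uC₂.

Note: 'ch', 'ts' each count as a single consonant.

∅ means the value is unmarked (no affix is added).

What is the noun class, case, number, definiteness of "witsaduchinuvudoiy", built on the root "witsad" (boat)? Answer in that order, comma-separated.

class I, accusative, plural, indefinite

Segment: witsad-chin-uv-do-iy.
noun class: -chin → class I.
case: -uv → accusative.
number: -do → plural.
definiteness: -iy → indefinite.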